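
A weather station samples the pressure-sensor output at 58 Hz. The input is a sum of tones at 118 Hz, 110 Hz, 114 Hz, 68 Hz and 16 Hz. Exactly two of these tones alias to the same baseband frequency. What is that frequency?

fs/2 = 29 Hz.
118 Hz mod fs = 2 Hz.
2 Hz ≤ fs/2 = 29 Hz, appears at 2 Hz.
110 Hz mod fs = 52 Hz.
52 Hz > fs/2 = 29 Hz, folds to fs − 52 Hz = 6 Hz.
114 Hz mod fs = 56 Hz.
56 Hz > fs/2 = 29 Hz, folds to fs − 56 Hz = 2 Hz.
68 Hz mod fs = 10 Hz.
10 Hz ≤ fs/2 = 29 Hz, appears at 10 Hz.
16 Hz ≤ fs/2 = 29 Hz, passes unchanged.
114 Hz and 118 Hz both map to 2 Hz.

2 Hz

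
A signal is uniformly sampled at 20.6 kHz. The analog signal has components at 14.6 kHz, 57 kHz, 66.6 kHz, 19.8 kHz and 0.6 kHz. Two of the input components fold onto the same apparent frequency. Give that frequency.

4.8 kHz

fs/2 = 10.3 kHz.
14.6 kHz > fs/2 = 10.3 kHz, folds to fs − 14.6 kHz = 6 kHz.
57 kHz mod fs = 15.8 kHz.
15.8 kHz > fs/2 = 10.3 kHz, folds to fs − 15.8 kHz = 4.8 kHz.
66.6 kHz mod fs = 4.8 kHz.
4.8 kHz ≤ fs/2 = 10.3 kHz, appears at 4.8 kHz.
19.8 kHz > fs/2 = 10.3 kHz, folds to fs − 19.8 kHz = 0.8 kHz.
0.6 kHz ≤ fs/2 = 10.3 kHz, passes unchanged.
57 kHz and 66.6 kHz both map to 4.8 kHz.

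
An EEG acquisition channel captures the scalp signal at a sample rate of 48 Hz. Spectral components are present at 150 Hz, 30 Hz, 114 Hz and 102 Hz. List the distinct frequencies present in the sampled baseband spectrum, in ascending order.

fs/2 = 24 Hz.
150 Hz mod fs = 6 Hz.
6 Hz ≤ fs/2 = 24 Hz, appears at 6 Hz.
30 Hz > fs/2 = 24 Hz, folds to fs − 30 Hz = 18 Hz.
114 Hz mod fs = 18 Hz.
18 Hz ≤ fs/2 = 24 Hz, appears at 18 Hz.
102 Hz mod fs = 6 Hz.
6 Hz ≤ fs/2 = 24 Hz, appears at 6 Hz.
Distinct values: {6 Hz, 18 Hz}.

6 Hz, 18 Hz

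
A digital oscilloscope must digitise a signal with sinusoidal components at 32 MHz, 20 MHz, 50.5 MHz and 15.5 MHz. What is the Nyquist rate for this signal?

Highest-frequency component: 50.5 MHz.
Nyquist rate = 2 × 50.5 MHz = 101 MHz.

101 MHz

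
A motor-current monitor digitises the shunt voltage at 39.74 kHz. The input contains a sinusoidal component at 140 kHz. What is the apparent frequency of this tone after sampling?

140 kHz mod fs = 20.78 kHz.
20.78 kHz > fs/2 = 19.87 kHz, folds to fs − 20.78 kHz = 18.96 kHz.

18.96 kHz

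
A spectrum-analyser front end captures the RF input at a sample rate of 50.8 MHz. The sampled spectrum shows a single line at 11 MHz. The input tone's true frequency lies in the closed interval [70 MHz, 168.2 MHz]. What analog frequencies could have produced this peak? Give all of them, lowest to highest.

Frequencies that alias to 11 MHz are k·fs ± 11 MHz for integer k ≥ 0.
k=0: 11 MHz.
k=1: 39.8 MHz, 61.8 MHz.
k=2: 90.6 MHz, 112.6 MHz.
k=3: 141.4 MHz, 163.4 MHz.
k=4: 192.2 MHz, 214.2 MHz.
Within [70 MHz, 168.2 MHz]: 90.6 MHz, 112.6 MHz, 141.4 MHz, 163.4 MHz.

90.6 MHz, 112.6 MHz, 141.4 MHz, 163.4 MHz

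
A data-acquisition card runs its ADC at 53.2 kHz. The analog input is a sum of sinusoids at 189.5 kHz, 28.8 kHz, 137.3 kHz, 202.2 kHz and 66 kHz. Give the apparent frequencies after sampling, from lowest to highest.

fs/2 = 26.6 kHz.
189.5 kHz mod fs = 29.9 kHz.
29.9 kHz > fs/2 = 26.6 kHz, folds to fs − 29.9 kHz = 23.3 kHz.
28.8 kHz > fs/2 = 26.6 kHz, folds to fs − 28.8 kHz = 24.4 kHz.
137.3 kHz mod fs = 30.9 kHz.
30.9 kHz > fs/2 = 26.6 kHz, folds to fs − 30.9 kHz = 22.3 kHz.
202.2 kHz mod fs = 42.6 kHz.
42.6 kHz > fs/2 = 26.6 kHz, folds to fs − 42.6 kHz = 10.6 kHz.
66 kHz mod fs = 12.8 kHz.
12.8 kHz ≤ fs/2 = 26.6 kHz, appears at 12.8 kHz.
Distinct values: {10.6 kHz, 12.8 kHz, 22.3 kHz, 23.3 kHz, 24.4 kHz}.

10.6 kHz, 12.8 kHz, 22.3 kHz, 23.3 kHz, 24.4 kHz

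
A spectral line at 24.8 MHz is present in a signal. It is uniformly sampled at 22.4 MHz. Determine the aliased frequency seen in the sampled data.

2.4 MHz

24.8 MHz mod fs = 2.4 MHz.
2.4 MHz ≤ fs/2 = 11.2 MHz, appears at 2.4 MHz.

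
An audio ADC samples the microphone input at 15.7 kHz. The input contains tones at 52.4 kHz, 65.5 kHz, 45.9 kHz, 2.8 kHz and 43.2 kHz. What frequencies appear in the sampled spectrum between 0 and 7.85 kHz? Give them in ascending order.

1.2 kHz, 2.7 kHz, 2.8 kHz, 3.9 kHz, 5.3 kHz

fs/2 = 7.85 kHz.
52.4 kHz mod fs = 5.3 kHz.
5.3 kHz ≤ fs/2 = 7.85 kHz, appears at 5.3 kHz.
65.5 kHz mod fs = 2.7 kHz.
2.7 kHz ≤ fs/2 = 7.85 kHz, appears at 2.7 kHz.
45.9 kHz mod fs = 14.5 kHz.
14.5 kHz > fs/2 = 7.85 kHz, folds to fs − 14.5 kHz = 1.2 kHz.
2.8 kHz ≤ fs/2 = 7.85 kHz, passes unchanged.
43.2 kHz mod fs = 11.8 kHz.
11.8 kHz > fs/2 = 7.85 kHz, folds to fs − 11.8 kHz = 3.9 kHz.
Distinct values: {1.2 kHz, 2.7 kHz, 2.8 kHz, 3.9 kHz, 5.3 kHz}.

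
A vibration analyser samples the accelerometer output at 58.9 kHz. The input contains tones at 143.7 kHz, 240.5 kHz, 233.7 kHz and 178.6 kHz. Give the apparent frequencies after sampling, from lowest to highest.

fs/2 = 29.45 kHz.
143.7 kHz mod fs = 25.9 kHz.
25.9 kHz ≤ fs/2 = 29.45 kHz, appears at 25.9 kHz.
240.5 kHz mod fs = 4.9 kHz.
4.9 kHz ≤ fs/2 = 29.45 kHz, appears at 4.9 kHz.
233.7 kHz mod fs = 57 kHz.
57 kHz > fs/2 = 29.45 kHz, folds to fs − 57 kHz = 1.9 kHz.
178.6 kHz mod fs = 1.9 kHz.
1.9 kHz ≤ fs/2 = 29.45 kHz, appears at 1.9 kHz.
Distinct values: {1.9 kHz, 4.9 kHz, 25.9 kHz}.

1.9 kHz, 4.9 kHz, 25.9 kHz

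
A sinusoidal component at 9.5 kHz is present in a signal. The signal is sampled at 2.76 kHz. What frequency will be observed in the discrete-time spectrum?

1.22 kHz

9.5 kHz mod fs = 1.22 kHz.
1.22 kHz ≤ fs/2 = 1.38 kHz, appears at 1.22 kHz.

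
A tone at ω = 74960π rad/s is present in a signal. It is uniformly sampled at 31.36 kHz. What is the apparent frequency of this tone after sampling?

6.12 kHz

ω = 74960π rad/s → f = ω/(2π) = 37480 Hz = 37.48 kHz.
37.48 kHz mod fs = 6.12 kHz.
6.12 kHz ≤ fs/2 = 15.68 kHz, appears at 6.12 kHz.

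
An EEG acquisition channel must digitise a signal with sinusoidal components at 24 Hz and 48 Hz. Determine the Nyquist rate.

96 Hz

Highest-frequency component: 48 Hz.
Nyquist rate = 2 × 48 Hz = 96 Hz.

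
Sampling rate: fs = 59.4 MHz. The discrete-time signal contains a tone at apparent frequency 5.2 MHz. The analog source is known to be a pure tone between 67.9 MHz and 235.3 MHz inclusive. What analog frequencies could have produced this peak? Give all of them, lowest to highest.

113.6 MHz, 124 MHz, 173 MHz, 183.4 MHz, 232.4 MHz

Frequencies that alias to 5.2 MHz are k·fs ± 5.2 MHz for integer k ≥ 0.
k=0: 5.2 MHz.
k=1: 54.2 MHz, 64.6 MHz.
k=2: 113.6 MHz, 124 MHz.
k=3: 173 MHz, 183.4 MHz.
k=4: 232.4 MHz, 242.8 MHz.
k=5: 291.8 MHz, 302.2 MHz.
Within [67.9 MHz, 235.3 MHz]: 113.6 MHz, 124 MHz, 173 MHz, 183.4 MHz, 232.4 MHz.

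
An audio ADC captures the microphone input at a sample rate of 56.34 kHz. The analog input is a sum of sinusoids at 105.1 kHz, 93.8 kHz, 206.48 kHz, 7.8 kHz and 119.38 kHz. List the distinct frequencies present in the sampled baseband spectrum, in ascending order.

6.7 kHz, 7.58 kHz, 7.8 kHz, 18.88 kHz

fs/2 = 28.17 kHz.
105.1 kHz mod fs = 48.76 kHz.
48.76 kHz > fs/2 = 28.17 kHz, folds to fs − 48.76 kHz = 7.58 kHz.
93.8 kHz mod fs = 37.46 kHz.
37.46 kHz > fs/2 = 28.17 kHz, folds to fs − 37.46 kHz = 18.88 kHz.
206.48 kHz mod fs = 37.46 kHz.
37.46 kHz > fs/2 = 28.17 kHz, folds to fs − 37.46 kHz = 18.88 kHz.
7.8 kHz ≤ fs/2 = 28.17 kHz, passes unchanged.
119.38 kHz mod fs = 6.7 kHz.
6.7 kHz ≤ fs/2 = 28.17 kHz, appears at 6.7 kHz.
Distinct values: {6.7 kHz, 7.58 kHz, 7.8 kHz, 18.88 kHz}.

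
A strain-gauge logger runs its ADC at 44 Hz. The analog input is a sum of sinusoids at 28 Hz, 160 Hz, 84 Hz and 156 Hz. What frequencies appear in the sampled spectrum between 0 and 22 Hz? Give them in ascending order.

fs/2 = 22 Hz.
28 Hz > fs/2 = 22 Hz, folds to fs − 28 Hz = 16 Hz.
160 Hz mod fs = 28 Hz.
28 Hz > fs/2 = 22 Hz, folds to fs − 28 Hz = 16 Hz.
84 Hz mod fs = 40 Hz.
40 Hz > fs/2 = 22 Hz, folds to fs − 40 Hz = 4 Hz.
156 Hz mod fs = 24 Hz.
24 Hz > fs/2 = 22 Hz, folds to fs − 24 Hz = 20 Hz.
Distinct values: {4 Hz, 16 Hz, 20 Hz}.

4 Hz, 16 Hz, 20 Hz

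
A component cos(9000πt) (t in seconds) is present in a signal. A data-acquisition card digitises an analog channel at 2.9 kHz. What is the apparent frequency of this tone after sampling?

ω = 9000π rad/s → f = ω/(2π) = 4500 Hz = 4.5 kHz.
4.5 kHz mod fs = 1.6 kHz.
1.6 kHz > fs/2 = 1.45 kHz, folds to fs − 1.6 kHz = 1.3 kHz.

1.3 kHz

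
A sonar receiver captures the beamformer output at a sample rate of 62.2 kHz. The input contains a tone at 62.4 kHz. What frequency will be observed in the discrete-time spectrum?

0.2 kHz

62.4 kHz mod fs = 0.2 kHz.
0.2 kHz ≤ fs/2 = 31.1 kHz, appears at 0.2 kHz.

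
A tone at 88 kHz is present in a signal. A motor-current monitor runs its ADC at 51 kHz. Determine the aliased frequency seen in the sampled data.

14 kHz

88 kHz mod fs = 37 kHz.
37 kHz > fs/2 = 25.5 kHz, folds to fs − 37 kHz = 14 kHz.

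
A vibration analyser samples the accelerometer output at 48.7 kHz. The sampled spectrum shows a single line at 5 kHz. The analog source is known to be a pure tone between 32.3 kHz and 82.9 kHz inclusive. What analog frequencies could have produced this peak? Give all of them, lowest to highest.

43.7 kHz, 53.7 kHz

Frequencies that alias to 5 kHz are k·fs ± 5 kHz for integer k ≥ 0.
k=0: 5 kHz.
k=1: 43.7 kHz, 53.7 kHz.
k=2: 92.4 kHz, 102.4 kHz.
Within [32.3 kHz, 82.9 kHz]: 43.7 kHz, 53.7 kHz.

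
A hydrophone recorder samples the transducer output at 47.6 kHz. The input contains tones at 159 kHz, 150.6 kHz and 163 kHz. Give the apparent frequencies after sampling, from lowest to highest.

7.8 kHz, 16.2 kHz, 20.2 kHz

fs/2 = 23.8 kHz.
159 kHz mod fs = 16.2 kHz.
16.2 kHz ≤ fs/2 = 23.8 kHz, appears at 16.2 kHz.
150.6 kHz mod fs = 7.8 kHz.
7.8 kHz ≤ fs/2 = 23.8 kHz, appears at 7.8 kHz.
163 kHz mod fs = 20.2 kHz.
20.2 kHz ≤ fs/2 = 23.8 kHz, appears at 20.2 kHz.
Distinct values: {7.8 kHz, 16.2 kHz, 20.2 kHz}.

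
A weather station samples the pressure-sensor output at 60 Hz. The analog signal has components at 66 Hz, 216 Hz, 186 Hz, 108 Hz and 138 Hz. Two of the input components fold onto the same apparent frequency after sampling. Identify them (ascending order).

fs/2 = 30 Hz.
66 Hz mod fs = 6 Hz.
6 Hz ≤ fs/2 = 30 Hz, appears at 6 Hz.
216 Hz mod fs = 36 Hz.
36 Hz > fs/2 = 30 Hz, folds to fs − 36 Hz = 24 Hz.
186 Hz mod fs = 6 Hz.
6 Hz ≤ fs/2 = 30 Hz, appears at 6 Hz.
108 Hz mod fs = 48 Hz.
48 Hz > fs/2 = 30 Hz, folds to fs − 48 Hz = 12 Hz.
138 Hz mod fs = 18 Hz.
18 Hz ≤ fs/2 = 30 Hz, appears at 18 Hz.
66 Hz and 186 Hz both map to 6 Hz.

66 Hz, 186 Hz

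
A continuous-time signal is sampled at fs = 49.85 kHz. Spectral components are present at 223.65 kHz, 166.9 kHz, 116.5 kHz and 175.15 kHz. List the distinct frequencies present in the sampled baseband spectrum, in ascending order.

16.8 kHz, 17.35 kHz, 24.25 kHz

fs/2 = 24.925 kHz.
223.65 kHz mod fs = 24.25 kHz.
24.25 kHz ≤ fs/2 = 24.925 kHz, appears at 24.25 kHz.
166.9 kHz mod fs = 17.35 kHz.
17.35 kHz ≤ fs/2 = 24.925 kHz, appears at 17.35 kHz.
116.5 kHz mod fs = 16.8 kHz.
16.8 kHz ≤ fs/2 = 24.925 kHz, appears at 16.8 kHz.
175.15 kHz mod fs = 25.6 kHz.
25.6 kHz > fs/2 = 24.925 kHz, folds to fs − 25.6 kHz = 24.25 kHz.
Distinct values: {16.8 kHz, 17.35 kHz, 24.25 kHz}.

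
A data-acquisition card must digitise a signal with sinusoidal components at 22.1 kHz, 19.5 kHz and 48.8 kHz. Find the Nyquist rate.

97.6 kHz

Highest-frequency component: 48.8 kHz.
Nyquist rate = 2 × 48.8 kHz = 97.6 kHz.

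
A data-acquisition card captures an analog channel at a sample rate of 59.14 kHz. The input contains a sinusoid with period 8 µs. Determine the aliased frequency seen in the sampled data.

6.72 kHz

T = 8 µs → f = 1/T = 125 kHz.
125 kHz mod fs = 6.72 kHz.
6.72 kHz ≤ fs/2 = 29.57 kHz, appears at 6.72 kHz.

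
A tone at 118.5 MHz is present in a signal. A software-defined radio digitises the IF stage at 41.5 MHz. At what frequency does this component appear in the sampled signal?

6 MHz

118.5 MHz mod fs = 35.5 MHz.
35.5 MHz > fs/2 = 20.75 MHz, folds to fs − 35.5 MHz = 6 MHz.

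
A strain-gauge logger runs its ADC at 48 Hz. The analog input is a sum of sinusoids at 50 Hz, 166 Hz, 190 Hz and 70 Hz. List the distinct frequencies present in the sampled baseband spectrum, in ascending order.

2 Hz, 22 Hz

fs/2 = 24 Hz.
50 Hz mod fs = 2 Hz.
2 Hz ≤ fs/2 = 24 Hz, appears at 2 Hz.
166 Hz mod fs = 22 Hz.
22 Hz ≤ fs/2 = 24 Hz, appears at 22 Hz.
190 Hz mod fs = 46 Hz.
46 Hz > fs/2 = 24 Hz, folds to fs − 46 Hz = 2 Hz.
70 Hz mod fs = 22 Hz.
22 Hz ≤ fs/2 = 24 Hz, appears at 22 Hz.
Distinct values: {2 Hz, 22 Hz}.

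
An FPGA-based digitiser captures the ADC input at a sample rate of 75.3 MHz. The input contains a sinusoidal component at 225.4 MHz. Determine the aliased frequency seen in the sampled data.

225.4 MHz mod fs = 74.8 MHz.
74.8 MHz > fs/2 = 37.65 MHz, folds to fs − 74.8 MHz = 0.5 MHz.

0.5 MHz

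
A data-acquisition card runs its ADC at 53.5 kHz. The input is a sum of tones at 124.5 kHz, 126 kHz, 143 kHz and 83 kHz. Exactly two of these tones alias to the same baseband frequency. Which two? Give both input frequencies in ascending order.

124.5 kHz, 143 kHz

fs/2 = 26.75 kHz.
124.5 kHz mod fs = 17.5 kHz.
17.5 kHz ≤ fs/2 = 26.75 kHz, appears at 17.5 kHz.
126 kHz mod fs = 19 kHz.
19 kHz ≤ fs/2 = 26.75 kHz, appears at 19 kHz.
143 kHz mod fs = 36 kHz.
36 kHz > fs/2 = 26.75 kHz, folds to fs − 36 kHz = 17.5 kHz.
83 kHz mod fs = 29.5 kHz.
29.5 kHz > fs/2 = 26.75 kHz, folds to fs − 29.5 kHz = 24 kHz.
124.5 kHz and 143 kHz both map to 17.5 kHz.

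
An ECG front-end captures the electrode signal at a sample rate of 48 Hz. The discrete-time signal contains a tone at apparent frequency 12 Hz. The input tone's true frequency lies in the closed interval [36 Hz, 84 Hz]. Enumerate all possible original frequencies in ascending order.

Frequencies that alias to 12 Hz are k·fs ± 12 Hz for integer k ≥ 0.
k=0: 12 Hz.
k=1: 36 Hz, 60 Hz.
k=2: 84 Hz, 108 Hz.
k=3: 132 Hz, 156 Hz.
Within [36 Hz, 84 Hz]: 36 Hz, 60 Hz, 84 Hz.

36 Hz, 60 Hz, 84 Hz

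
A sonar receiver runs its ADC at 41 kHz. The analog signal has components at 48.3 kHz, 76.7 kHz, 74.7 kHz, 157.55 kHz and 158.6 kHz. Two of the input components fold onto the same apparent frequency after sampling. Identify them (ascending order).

48.3 kHz, 74.7 kHz

fs/2 = 20.5 kHz.
48.3 kHz mod fs = 7.3 kHz.
7.3 kHz ≤ fs/2 = 20.5 kHz, appears at 7.3 kHz.
76.7 kHz mod fs = 35.7 kHz.
35.7 kHz > fs/2 = 20.5 kHz, folds to fs − 35.7 kHz = 5.3 kHz.
74.7 kHz mod fs = 33.7 kHz.
33.7 kHz > fs/2 = 20.5 kHz, folds to fs − 33.7 kHz = 7.3 kHz.
157.55 kHz mod fs = 34.55 kHz.
34.55 kHz > fs/2 = 20.5 kHz, folds to fs − 34.55 kHz = 6.45 kHz.
158.6 kHz mod fs = 35.6 kHz.
35.6 kHz > fs/2 = 20.5 kHz, folds to fs − 35.6 kHz = 5.4 kHz.
48.3 kHz and 74.7 kHz both map to 7.3 kHz.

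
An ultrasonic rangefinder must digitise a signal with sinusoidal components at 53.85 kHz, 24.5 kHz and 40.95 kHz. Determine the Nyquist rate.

Highest-frequency component: 53.85 kHz.
Nyquist rate = 2 × 53.85 kHz = 107.7 kHz.

107.7 kHz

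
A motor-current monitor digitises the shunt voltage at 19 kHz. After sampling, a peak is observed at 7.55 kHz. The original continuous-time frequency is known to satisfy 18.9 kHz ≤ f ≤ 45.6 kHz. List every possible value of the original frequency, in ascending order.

Frequencies that alias to 7.55 kHz are k·fs ± 7.55 kHz for integer k ≥ 0.
k=0: 7.55 kHz.
k=1: 11.45 kHz, 26.55 kHz.
k=2: 30.45 kHz, 45.55 kHz.
k=3: 49.45 kHz, 64.55 kHz.
Within [18.9 kHz, 45.6 kHz]: 26.55 kHz, 30.45 kHz, 45.55 kHz.

26.55 kHz, 30.45 kHz, 45.55 kHz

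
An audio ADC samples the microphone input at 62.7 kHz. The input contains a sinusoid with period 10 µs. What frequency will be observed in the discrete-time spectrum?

25.4 kHz

T = 10 µs → f = 1/T = 100 kHz.
100 kHz mod fs = 37.3 kHz.
37.3 kHz > fs/2 = 31.35 kHz, folds to fs − 37.3 kHz = 25.4 kHz.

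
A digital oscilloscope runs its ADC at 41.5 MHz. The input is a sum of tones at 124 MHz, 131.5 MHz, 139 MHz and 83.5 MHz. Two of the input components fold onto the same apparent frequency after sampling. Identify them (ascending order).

fs/2 = 20.75 MHz.
124 MHz mod fs = 41 MHz.
41 MHz > fs/2 = 20.75 MHz, folds to fs − 41 MHz = 0.5 MHz.
131.5 MHz mod fs = 7 MHz.
7 MHz ≤ fs/2 = 20.75 MHz, appears at 7 MHz.
139 MHz mod fs = 14.5 MHz.
14.5 MHz ≤ fs/2 = 20.75 MHz, appears at 14.5 MHz.
83.5 MHz mod fs = 0.5 MHz.
0.5 MHz ≤ fs/2 = 20.75 MHz, appears at 0.5 MHz.
83.5 MHz and 124 MHz both map to 0.5 MHz.

83.5 MHz, 124 MHz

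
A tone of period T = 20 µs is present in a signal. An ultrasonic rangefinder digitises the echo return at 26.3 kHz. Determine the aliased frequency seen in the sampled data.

T = 20 µs → f = 1/T = 50 kHz.
50 kHz mod fs = 23.7 kHz.
23.7 kHz > fs/2 = 13.15 kHz, folds to fs − 23.7 kHz = 2.6 kHz.

2.6 kHz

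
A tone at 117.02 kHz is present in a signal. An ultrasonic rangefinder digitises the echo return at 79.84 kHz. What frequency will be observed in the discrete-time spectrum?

37.18 kHz

117.02 kHz mod fs = 37.18 kHz.
37.18 kHz ≤ fs/2 = 39.92 kHz, appears at 37.18 kHz.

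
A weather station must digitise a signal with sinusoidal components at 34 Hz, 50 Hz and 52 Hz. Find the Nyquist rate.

104 Hz

Highest-frequency component: 52 Hz.
Nyquist rate = 2 × 52 Hz = 104 Hz.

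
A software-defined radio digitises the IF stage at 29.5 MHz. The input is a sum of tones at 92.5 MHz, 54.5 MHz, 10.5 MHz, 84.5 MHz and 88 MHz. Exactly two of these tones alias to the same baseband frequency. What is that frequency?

fs/2 = 14.75 MHz.
92.5 MHz mod fs = 4 MHz.
4 MHz ≤ fs/2 = 14.75 MHz, appears at 4 MHz.
54.5 MHz mod fs = 25 MHz.
25 MHz > fs/2 = 14.75 MHz, folds to fs − 25 MHz = 4.5 MHz.
10.5 MHz ≤ fs/2 = 14.75 MHz, passes unchanged.
84.5 MHz mod fs = 25.5 MHz.
25.5 MHz > fs/2 = 14.75 MHz, folds to fs − 25.5 MHz = 4 MHz.
88 MHz mod fs = 29 MHz.
29 MHz > fs/2 = 14.75 MHz, folds to fs − 29 MHz = 0.5 MHz.
84.5 MHz and 92.5 MHz both map to 4 MHz.

4 MHz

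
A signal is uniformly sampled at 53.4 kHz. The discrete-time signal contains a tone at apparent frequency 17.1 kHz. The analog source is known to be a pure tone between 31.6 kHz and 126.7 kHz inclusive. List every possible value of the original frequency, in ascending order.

36.3 kHz, 70.5 kHz, 89.7 kHz, 123.9 kHz

Frequencies that alias to 17.1 kHz are k·fs ± 17.1 kHz for integer k ≥ 0.
k=0: 17.1 kHz.
k=1: 36.3 kHz, 70.5 kHz.
k=2: 89.7 kHz, 123.9 kHz.
k=3: 143.1 kHz, 177.3 kHz.
Within [31.6 kHz, 126.7 kHz]: 36.3 kHz, 70.5 kHz, 89.7 kHz, 123.9 kHz.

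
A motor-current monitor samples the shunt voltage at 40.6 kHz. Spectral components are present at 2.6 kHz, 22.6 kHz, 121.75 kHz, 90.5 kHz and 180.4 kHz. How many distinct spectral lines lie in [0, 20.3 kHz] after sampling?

4

fs/2 = 20.3 kHz.
2.6 kHz ≤ fs/2 = 20.3 kHz, passes unchanged.
22.6 kHz > fs/2 = 20.3 kHz, folds to fs − 22.6 kHz = 18 kHz.
121.75 kHz mod fs = 40.55 kHz.
40.55 kHz > fs/2 = 20.3 kHz, folds to fs − 40.55 kHz = 0.05 kHz.
90.5 kHz mod fs = 9.3 kHz.
9.3 kHz ≤ fs/2 = 20.3 kHz, appears at 9.3 kHz.
180.4 kHz mod fs = 18 kHz.
18 kHz ≤ fs/2 = 20.3 kHz, appears at 18 kHz.
Distinct values: {0.05 kHz, 2.6 kHz, 9.3 kHz, 18 kHz} → 4.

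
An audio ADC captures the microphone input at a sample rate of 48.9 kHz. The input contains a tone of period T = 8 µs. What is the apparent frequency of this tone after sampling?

T = 8 µs → f = 1/T = 125 kHz.
125 kHz mod fs = 27.2 kHz.
27.2 kHz > fs/2 = 24.45 kHz, folds to fs − 27.2 kHz = 21.7 kHz.

21.7 kHz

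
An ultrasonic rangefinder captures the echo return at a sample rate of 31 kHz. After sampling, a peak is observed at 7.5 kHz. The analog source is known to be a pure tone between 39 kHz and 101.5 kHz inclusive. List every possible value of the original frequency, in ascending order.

Frequencies that alias to 7.5 kHz are k·fs ± 7.5 kHz for integer k ≥ 0.
k=0: 7.5 kHz.
k=1: 23.5 kHz, 38.5 kHz.
k=2: 54.5 kHz, 69.5 kHz.
k=3: 85.5 kHz, 100.5 kHz.
k=4: 116.5 kHz, 131.5 kHz.
Within [39 kHz, 101.5 kHz]: 54.5 kHz, 69.5 kHz, 85.5 kHz, 100.5 kHz.

54.5 kHz, 69.5 kHz, 85.5 kHz, 100.5 kHz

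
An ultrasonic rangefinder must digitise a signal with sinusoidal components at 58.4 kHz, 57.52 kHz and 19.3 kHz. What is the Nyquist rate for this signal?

116.8 kHz

Highest-frequency component: 58.4 kHz.
Nyquist rate = 2 × 58.4 kHz = 116.8 kHz.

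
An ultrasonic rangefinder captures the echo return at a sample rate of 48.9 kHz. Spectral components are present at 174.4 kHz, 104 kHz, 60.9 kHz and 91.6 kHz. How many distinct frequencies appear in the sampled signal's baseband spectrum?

3

fs/2 = 24.45 kHz.
174.4 kHz mod fs = 27.7 kHz.
27.7 kHz > fs/2 = 24.45 kHz, folds to fs − 27.7 kHz = 21.2 kHz.
104 kHz mod fs = 6.2 kHz.
6.2 kHz ≤ fs/2 = 24.45 kHz, appears at 6.2 kHz.
60.9 kHz mod fs = 12 kHz.
12 kHz ≤ fs/2 = 24.45 kHz, appears at 12 kHz.
91.6 kHz mod fs = 42.7 kHz.
42.7 kHz > fs/2 = 24.45 kHz, folds to fs − 42.7 kHz = 6.2 kHz.
Distinct values: {6.2 kHz, 12 kHz, 21.2 kHz} → 3.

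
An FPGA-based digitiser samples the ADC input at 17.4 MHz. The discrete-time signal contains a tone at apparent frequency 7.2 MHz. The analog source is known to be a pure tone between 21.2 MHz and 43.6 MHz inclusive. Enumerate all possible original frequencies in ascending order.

24.6 MHz, 27.6 MHz, 42 MHz

Frequencies that alias to 7.2 MHz are k·fs ± 7.2 MHz for integer k ≥ 0.
k=0: 7.2 MHz.
k=1: 10.2 MHz, 24.6 MHz.
k=2: 27.6 MHz, 42 MHz.
k=3: 45 MHz, 59.4 MHz.
Within [21.2 MHz, 43.6 MHz]: 24.6 MHz, 27.6 MHz, 42 MHz.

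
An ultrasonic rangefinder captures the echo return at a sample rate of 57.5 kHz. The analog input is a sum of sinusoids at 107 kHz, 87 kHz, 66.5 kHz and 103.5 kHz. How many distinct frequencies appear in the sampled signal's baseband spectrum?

fs/2 = 28.75 kHz.
107 kHz mod fs = 49.5 kHz.
49.5 kHz > fs/2 = 28.75 kHz, folds to fs − 49.5 kHz = 8 kHz.
87 kHz mod fs = 29.5 kHz.
29.5 kHz > fs/2 = 28.75 kHz, folds to fs − 29.5 kHz = 28 kHz.
66.5 kHz mod fs = 9 kHz.
9 kHz ≤ fs/2 = 28.75 kHz, appears at 9 kHz.
103.5 kHz mod fs = 46 kHz.
46 kHz > fs/2 = 28.75 kHz, folds to fs − 46 kHz = 11.5 kHz.
Distinct values: {8 kHz, 9 kHz, 11.5 kHz, 28 kHz} → 4.

4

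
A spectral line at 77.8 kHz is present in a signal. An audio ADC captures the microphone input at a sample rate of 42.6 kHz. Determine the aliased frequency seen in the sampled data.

7.4 kHz

77.8 kHz mod fs = 35.2 kHz.
35.2 kHz > fs/2 = 21.3 kHz, folds to fs − 35.2 kHz = 7.4 kHz.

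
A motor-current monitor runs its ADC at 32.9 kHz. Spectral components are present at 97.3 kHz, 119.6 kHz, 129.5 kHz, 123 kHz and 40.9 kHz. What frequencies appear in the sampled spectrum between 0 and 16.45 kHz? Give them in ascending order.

fs/2 = 16.45 kHz.
97.3 kHz mod fs = 31.5 kHz.
31.5 kHz > fs/2 = 16.45 kHz, folds to fs − 31.5 kHz = 1.4 kHz.
119.6 kHz mod fs = 20.9 kHz.
20.9 kHz > fs/2 = 16.45 kHz, folds to fs − 20.9 kHz = 12 kHz.
129.5 kHz mod fs = 30.8 kHz.
30.8 kHz > fs/2 = 16.45 kHz, folds to fs − 30.8 kHz = 2.1 kHz.
123 kHz mod fs = 24.3 kHz.
24.3 kHz > fs/2 = 16.45 kHz, folds to fs − 24.3 kHz = 8.6 kHz.
40.9 kHz mod fs = 8 kHz.
8 kHz ≤ fs/2 = 16.45 kHz, appears at 8 kHz.
Distinct values: {1.4 kHz, 2.1 kHz, 8 kHz, 8.6 kHz, 12 kHz}.

1.4 kHz, 2.1 kHz, 8 kHz, 8.6 kHz, 12 kHz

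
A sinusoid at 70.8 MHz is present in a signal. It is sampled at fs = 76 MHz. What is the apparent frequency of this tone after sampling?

70.8 MHz > fs/2 = 38 MHz, folds to fs − 70.8 MHz = 5.2 MHz.

5.2 MHz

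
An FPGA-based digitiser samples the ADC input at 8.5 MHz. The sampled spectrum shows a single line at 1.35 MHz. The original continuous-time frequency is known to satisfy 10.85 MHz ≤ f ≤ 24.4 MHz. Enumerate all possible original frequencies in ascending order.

Frequencies that alias to 1.35 MHz are k·fs ± 1.35 MHz for integer k ≥ 0.
k=0: 1.35 MHz.
k=1: 7.15 MHz, 9.85 MHz.
k=2: 15.65 MHz, 18.35 MHz.
k=3: 24.15 MHz, 26.85 MHz.
k=4: 32.65 MHz, 35.35 MHz.
Within [10.85 MHz, 24.4 MHz]: 15.65 MHz, 18.35 MHz, 24.15 MHz.

15.65 MHz, 18.35 MHz, 24.15 MHz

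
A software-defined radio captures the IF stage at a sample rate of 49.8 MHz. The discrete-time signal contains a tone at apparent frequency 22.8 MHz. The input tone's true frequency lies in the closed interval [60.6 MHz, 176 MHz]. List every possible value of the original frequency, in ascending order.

Frequencies that alias to 22.8 MHz are k·fs ± 22.8 MHz for integer k ≥ 0.
k=0: 22.8 MHz.
k=1: 27 MHz, 72.6 MHz.
k=2: 76.8 MHz, 122.4 MHz.
k=3: 126.6 MHz, 172.2 MHz.
k=4: 176.4 MHz, 222 MHz.
Within [60.6 MHz, 176 MHz]: 72.6 MHz, 76.8 MHz, 122.4 MHz, 126.6 MHz, 172.2 MHz.

72.6 MHz, 76.8 MHz, 122.4 MHz, 126.6 MHz, 172.2 MHz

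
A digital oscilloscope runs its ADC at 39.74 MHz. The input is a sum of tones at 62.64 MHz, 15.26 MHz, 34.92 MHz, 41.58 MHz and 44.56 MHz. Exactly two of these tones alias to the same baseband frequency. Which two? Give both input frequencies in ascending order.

fs/2 = 19.87 MHz.
62.64 MHz mod fs = 22.9 MHz.
22.9 MHz > fs/2 = 19.87 MHz, folds to fs − 22.9 MHz = 16.84 MHz.
15.26 MHz ≤ fs/2 = 19.87 MHz, passes unchanged.
34.92 MHz > fs/2 = 19.87 MHz, folds to fs − 34.92 MHz = 4.82 MHz.
41.58 MHz mod fs = 1.84 MHz.
1.84 MHz ≤ fs/2 = 19.87 MHz, appears at 1.84 MHz.
44.56 MHz mod fs = 4.82 MHz.
4.82 MHz ≤ fs/2 = 19.87 MHz, appears at 4.82 MHz.
34.92 MHz and 44.56 MHz both map to 4.82 MHz.

34.92 MHz, 44.56 MHz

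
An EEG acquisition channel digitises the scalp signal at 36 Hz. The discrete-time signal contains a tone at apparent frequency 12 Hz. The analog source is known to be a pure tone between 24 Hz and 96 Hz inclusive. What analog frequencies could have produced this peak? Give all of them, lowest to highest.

24 Hz, 48 Hz, 60 Hz, 84 Hz, 96 Hz

Frequencies that alias to 12 Hz are k·fs ± 12 Hz for integer k ≥ 0.
k=0: 12 Hz.
k=1: 24 Hz, 48 Hz.
k=2: 60 Hz, 84 Hz.
k=3: 96 Hz, 120 Hz.
k=4: 132 Hz, 156 Hz.
Within [24 Hz, 96 Hz]: 24 Hz, 48 Hz, 60 Hz, 84 Hz, 96 Hz.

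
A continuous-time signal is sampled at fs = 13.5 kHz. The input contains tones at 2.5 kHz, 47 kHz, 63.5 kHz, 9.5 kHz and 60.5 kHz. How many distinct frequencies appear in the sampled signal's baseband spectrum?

fs/2 = 6.75 kHz.
2.5 kHz ≤ fs/2 = 6.75 kHz, passes unchanged.
47 kHz mod fs = 6.5 kHz.
6.5 kHz ≤ fs/2 = 6.75 kHz, appears at 6.5 kHz.
63.5 kHz mod fs = 9.5 kHz.
9.5 kHz > fs/2 = 6.75 kHz, folds to fs − 9.5 kHz = 4 kHz.
9.5 kHz > fs/2 = 6.75 kHz, folds to fs − 9.5 kHz = 4 kHz.
60.5 kHz mod fs = 6.5 kHz.
6.5 kHz ≤ fs/2 = 6.75 kHz, appears at 6.5 kHz.
Distinct values: {2.5 kHz, 4 kHz, 6.5 kHz} → 3.

3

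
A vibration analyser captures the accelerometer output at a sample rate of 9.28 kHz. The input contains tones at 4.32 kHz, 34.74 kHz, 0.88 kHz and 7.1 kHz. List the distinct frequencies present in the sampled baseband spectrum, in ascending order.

fs/2 = 4.64 kHz.
4.32 kHz ≤ fs/2 = 4.64 kHz, passes unchanged.
34.74 kHz mod fs = 6.9 kHz.
6.9 kHz > fs/2 = 4.64 kHz, folds to fs − 6.9 kHz = 2.38 kHz.
0.88 kHz ≤ fs/2 = 4.64 kHz, passes unchanged.
7.1 kHz > fs/2 = 4.64 kHz, folds to fs − 7.1 kHz = 2.18 kHz.
Distinct values: {0.88 kHz, 2.18 kHz, 2.38 kHz, 4.32 kHz}.

0.88 kHz, 2.18 kHz, 2.38 kHz, 4.32 kHz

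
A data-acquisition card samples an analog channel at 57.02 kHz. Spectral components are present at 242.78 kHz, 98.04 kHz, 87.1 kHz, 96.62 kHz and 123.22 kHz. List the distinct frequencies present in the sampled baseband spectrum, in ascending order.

fs/2 = 28.51 kHz.
242.78 kHz mod fs = 14.7 kHz.
14.7 kHz ≤ fs/2 = 28.51 kHz, appears at 14.7 kHz.
98.04 kHz mod fs = 41.02 kHz.
41.02 kHz > fs/2 = 28.51 kHz, folds to fs − 41.02 kHz = 16 kHz.
87.1 kHz mod fs = 30.08 kHz.
30.08 kHz > fs/2 = 28.51 kHz, folds to fs − 30.08 kHz = 26.94 kHz.
96.62 kHz mod fs = 39.6 kHz.
39.6 kHz > fs/2 = 28.51 kHz, folds to fs − 39.6 kHz = 17.42 kHz.
123.22 kHz mod fs = 9.18 kHz.
9.18 kHz ≤ fs/2 = 28.51 kHz, appears at 9.18 kHz.
Distinct values: {9.18 kHz, 14.7 kHz, 16 kHz, 17.42 kHz, 26.94 kHz}.

9.18 kHz, 14.7 kHz, 16 kHz, 17.42 kHz, 26.94 kHz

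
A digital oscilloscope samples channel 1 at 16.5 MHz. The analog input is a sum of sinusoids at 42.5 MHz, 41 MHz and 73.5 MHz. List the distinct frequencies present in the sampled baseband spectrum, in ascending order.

fs/2 = 8.25 MHz.
42.5 MHz mod fs = 9.5 MHz.
9.5 MHz > fs/2 = 8.25 MHz, folds to fs − 9.5 MHz = 7 MHz.
41 MHz mod fs = 8 MHz.
8 MHz ≤ fs/2 = 8.25 MHz, appears at 8 MHz.
73.5 MHz mod fs = 7.5 MHz.
7.5 MHz ≤ fs/2 = 8.25 MHz, appears at 7.5 MHz.
Distinct values: {7 MHz, 7.5 MHz, 8 MHz}.

7 MHz, 7.5 MHz, 8 MHz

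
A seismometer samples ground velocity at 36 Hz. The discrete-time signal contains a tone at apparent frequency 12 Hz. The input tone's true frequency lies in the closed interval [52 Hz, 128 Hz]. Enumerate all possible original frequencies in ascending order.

60 Hz, 84 Hz, 96 Hz, 120 Hz

Frequencies that alias to 12 Hz are k·fs ± 12 Hz for integer k ≥ 0.
k=0: 12 Hz.
k=1: 24 Hz, 48 Hz.
k=2: 60 Hz, 84 Hz.
k=3: 96 Hz, 120 Hz.
k=4: 132 Hz, 156 Hz.
Within [52 Hz, 128 Hz]: 60 Hz, 84 Hz, 96 Hz, 120 Hz.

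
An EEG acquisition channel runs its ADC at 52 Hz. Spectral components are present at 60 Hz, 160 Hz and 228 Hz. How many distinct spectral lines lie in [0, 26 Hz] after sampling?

3

fs/2 = 26 Hz.
60 Hz mod fs = 8 Hz.
8 Hz ≤ fs/2 = 26 Hz, appears at 8 Hz.
160 Hz mod fs = 4 Hz.
4 Hz ≤ fs/2 = 26 Hz, appears at 4 Hz.
228 Hz mod fs = 20 Hz.
20 Hz ≤ fs/2 = 26 Hz, appears at 20 Hz.
Distinct values: {4 Hz, 8 Hz, 20 Hz} → 3.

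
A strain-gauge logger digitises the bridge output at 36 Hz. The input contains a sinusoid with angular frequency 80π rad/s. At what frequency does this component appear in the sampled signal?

ω = 80π rad/s → f = ω/(2π) = 40 Hz.
40 Hz mod fs = 4 Hz.
4 Hz ≤ fs/2 = 18 Hz, appears at 4 Hz.

4 Hz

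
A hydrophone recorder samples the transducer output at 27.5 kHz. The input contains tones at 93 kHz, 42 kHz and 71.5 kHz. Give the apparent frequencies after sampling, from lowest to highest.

fs/2 = 13.75 kHz.
93 kHz mod fs = 10.5 kHz.
10.5 kHz ≤ fs/2 = 13.75 kHz, appears at 10.5 kHz.
42 kHz mod fs = 14.5 kHz.
14.5 kHz > fs/2 = 13.75 kHz, folds to fs − 14.5 kHz = 13 kHz.
71.5 kHz mod fs = 16.5 kHz.
16.5 kHz > fs/2 = 13.75 kHz, folds to fs − 16.5 kHz = 11 kHz.
Distinct values: {10.5 kHz, 11 kHz, 13 kHz}.

10.5 kHz, 11 kHz, 13 kHz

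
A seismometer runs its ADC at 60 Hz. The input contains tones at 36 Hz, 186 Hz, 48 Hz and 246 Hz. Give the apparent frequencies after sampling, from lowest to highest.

6 Hz, 12 Hz, 24 Hz

fs/2 = 30 Hz.
36 Hz > fs/2 = 30 Hz, folds to fs − 36 Hz = 24 Hz.
186 Hz mod fs = 6 Hz.
6 Hz ≤ fs/2 = 30 Hz, appears at 6 Hz.
48 Hz > fs/2 = 30 Hz, folds to fs − 48 Hz = 12 Hz.
246 Hz mod fs = 6 Hz.
6 Hz ≤ fs/2 = 30 Hz, appears at 6 Hz.
Distinct values: {6 Hz, 12 Hz, 24 Hz}.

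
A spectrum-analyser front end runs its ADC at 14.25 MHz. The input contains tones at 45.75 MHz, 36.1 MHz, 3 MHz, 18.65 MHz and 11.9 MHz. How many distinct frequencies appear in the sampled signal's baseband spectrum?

4

fs/2 = 7.125 MHz.
45.75 MHz mod fs = 3 MHz.
3 MHz ≤ fs/2 = 7.125 MHz, appears at 3 MHz.
36.1 MHz mod fs = 7.6 MHz.
7.6 MHz > fs/2 = 7.125 MHz, folds to fs − 7.6 MHz = 6.65 MHz.
3 MHz ≤ fs/2 = 7.125 MHz, passes unchanged.
18.65 MHz mod fs = 4.4 MHz.
4.4 MHz ≤ fs/2 = 7.125 MHz, appears at 4.4 MHz.
11.9 MHz > fs/2 = 7.125 MHz, folds to fs − 11.9 MHz = 2.35 MHz.
Distinct values: {2.35 MHz, 3 MHz, 4.4 MHz, 6.65 MHz} → 4.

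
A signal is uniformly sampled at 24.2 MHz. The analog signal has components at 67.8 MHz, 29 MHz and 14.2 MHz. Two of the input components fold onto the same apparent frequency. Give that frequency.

4.8 MHz

fs/2 = 12.1 MHz.
67.8 MHz mod fs = 19.4 MHz.
19.4 MHz > fs/2 = 12.1 MHz, folds to fs − 19.4 MHz = 4.8 MHz.
29 MHz mod fs = 4.8 MHz.
4.8 MHz ≤ fs/2 = 12.1 MHz, appears at 4.8 MHz.
14.2 MHz > fs/2 = 12.1 MHz, folds to fs − 14.2 MHz = 10 MHz.
29 MHz and 67.8 MHz both map to 4.8 MHz.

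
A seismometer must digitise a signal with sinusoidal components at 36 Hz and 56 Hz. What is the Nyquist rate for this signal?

112 Hz

Highest-frequency component: 56 Hz.
Nyquist rate = 2 × 56 Hz = 112 Hz.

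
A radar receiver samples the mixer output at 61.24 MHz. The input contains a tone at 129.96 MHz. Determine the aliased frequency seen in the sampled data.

7.48 MHz

129.96 MHz mod fs = 7.48 MHz.
7.48 MHz ≤ fs/2 = 30.62 MHz, appears at 7.48 MHz.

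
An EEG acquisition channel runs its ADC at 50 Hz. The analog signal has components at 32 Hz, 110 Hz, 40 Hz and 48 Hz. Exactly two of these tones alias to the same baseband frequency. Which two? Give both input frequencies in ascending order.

fs/2 = 25 Hz.
32 Hz > fs/2 = 25 Hz, folds to fs − 32 Hz = 18 Hz.
110 Hz mod fs = 10 Hz.
10 Hz ≤ fs/2 = 25 Hz, appears at 10 Hz.
40 Hz > fs/2 = 25 Hz, folds to fs − 40 Hz = 10 Hz.
48 Hz > fs/2 = 25 Hz, folds to fs − 48 Hz = 2 Hz.
40 Hz and 110 Hz both map to 10 Hz.

40 Hz, 110 Hz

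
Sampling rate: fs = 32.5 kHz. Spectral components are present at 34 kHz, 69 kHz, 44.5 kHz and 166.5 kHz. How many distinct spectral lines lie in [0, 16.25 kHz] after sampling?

fs/2 = 16.25 kHz.
34 kHz mod fs = 1.5 kHz.
1.5 kHz ≤ fs/2 = 16.25 kHz, appears at 1.5 kHz.
69 kHz mod fs = 4 kHz.
4 kHz ≤ fs/2 = 16.25 kHz, appears at 4 kHz.
44.5 kHz mod fs = 12 kHz.
12 kHz ≤ fs/2 = 16.25 kHz, appears at 12 kHz.
166.5 kHz mod fs = 4 kHz.
4 kHz ≤ fs/2 = 16.25 kHz, appears at 4 kHz.
Distinct values: {1.5 kHz, 4 kHz, 12 kHz} → 3.

3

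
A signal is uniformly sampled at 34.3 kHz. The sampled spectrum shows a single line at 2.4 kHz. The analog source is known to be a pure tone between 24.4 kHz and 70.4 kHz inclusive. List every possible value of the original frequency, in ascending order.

Frequencies that alias to 2.4 kHz are k·fs ± 2.4 kHz for integer k ≥ 0.
k=0: 2.4 kHz.
k=1: 31.9 kHz, 36.7 kHz.
k=2: 66.2 kHz, 71 kHz.
k=3: 100.5 kHz, 105.3 kHz.
Within [24.4 kHz, 70.4 kHz]: 31.9 kHz, 36.7 kHz, 66.2 kHz.

31.9 kHz, 36.7 kHz, 66.2 kHz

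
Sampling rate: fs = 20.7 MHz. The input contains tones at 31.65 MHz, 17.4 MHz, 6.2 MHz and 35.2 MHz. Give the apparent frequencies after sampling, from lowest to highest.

fs/2 = 10.35 MHz.
31.65 MHz mod fs = 10.95 MHz.
10.95 MHz > fs/2 = 10.35 MHz, folds to fs − 10.95 MHz = 9.75 MHz.
17.4 MHz > fs/2 = 10.35 MHz, folds to fs − 17.4 MHz = 3.3 MHz.
6.2 MHz ≤ fs/2 = 10.35 MHz, passes unchanged.
35.2 MHz mod fs = 14.5 MHz.
14.5 MHz > fs/2 = 10.35 MHz, folds to fs − 14.5 MHz = 6.2 MHz.
Distinct values: {3.3 MHz, 6.2 MHz, 9.75 MHz}.

3.3 MHz, 6.2 MHz, 9.75 MHz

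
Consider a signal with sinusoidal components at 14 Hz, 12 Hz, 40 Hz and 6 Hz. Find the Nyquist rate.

80 Hz

Highest-frequency component: 40 Hz.
Nyquist rate = 2 × 40 Hz = 80 Hz.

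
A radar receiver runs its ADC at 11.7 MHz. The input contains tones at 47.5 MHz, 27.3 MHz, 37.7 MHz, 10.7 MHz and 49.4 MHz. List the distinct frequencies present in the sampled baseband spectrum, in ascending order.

0.7 MHz, 1 MHz, 2.6 MHz, 3.9 MHz

fs/2 = 5.85 MHz.
47.5 MHz mod fs = 0.7 MHz.
0.7 MHz ≤ fs/2 = 5.85 MHz, appears at 0.7 MHz.
27.3 MHz mod fs = 3.9 MHz.
3.9 MHz ≤ fs/2 = 5.85 MHz, appears at 3.9 MHz.
37.7 MHz mod fs = 2.6 MHz.
2.6 MHz ≤ fs/2 = 5.85 MHz, appears at 2.6 MHz.
10.7 MHz > fs/2 = 5.85 MHz, folds to fs − 10.7 MHz = 1 MHz.
49.4 MHz mod fs = 2.6 MHz.
2.6 MHz ≤ fs/2 = 5.85 MHz, appears at 2.6 MHz.
Distinct values: {0.7 MHz, 1 MHz, 2.6 MHz, 3.9 MHz}.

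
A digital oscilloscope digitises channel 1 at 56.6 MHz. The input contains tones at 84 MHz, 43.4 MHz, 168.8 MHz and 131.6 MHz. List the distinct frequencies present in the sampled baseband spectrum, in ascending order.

1 MHz, 13.2 MHz, 18.4 MHz, 27.4 MHz

fs/2 = 28.3 MHz.
84 MHz mod fs = 27.4 MHz.
27.4 MHz ≤ fs/2 = 28.3 MHz, appears at 27.4 MHz.
43.4 MHz > fs/2 = 28.3 MHz, folds to fs − 43.4 MHz = 13.2 MHz.
168.8 MHz mod fs = 55.6 MHz.
55.6 MHz > fs/2 = 28.3 MHz, folds to fs − 55.6 MHz = 1 MHz.
131.6 MHz mod fs = 18.4 MHz.
18.4 MHz ≤ fs/2 = 28.3 MHz, appears at 18.4 MHz.
Distinct values: {1 MHz, 13.2 MHz, 18.4 MHz, 27.4 MHz}.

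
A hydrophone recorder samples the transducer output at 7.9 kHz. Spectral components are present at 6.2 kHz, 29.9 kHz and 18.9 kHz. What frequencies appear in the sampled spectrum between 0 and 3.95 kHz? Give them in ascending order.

1.7 kHz, 3.1 kHz

fs/2 = 3.95 kHz.
6.2 kHz > fs/2 = 3.95 kHz, folds to fs − 6.2 kHz = 1.7 kHz.
29.9 kHz mod fs = 6.2 kHz.
6.2 kHz > fs/2 = 3.95 kHz, folds to fs − 6.2 kHz = 1.7 kHz.
18.9 kHz mod fs = 3.1 kHz.
3.1 kHz ≤ fs/2 = 3.95 kHz, appears at 3.1 kHz.
Distinct values: {1.7 kHz, 3.1 kHz}.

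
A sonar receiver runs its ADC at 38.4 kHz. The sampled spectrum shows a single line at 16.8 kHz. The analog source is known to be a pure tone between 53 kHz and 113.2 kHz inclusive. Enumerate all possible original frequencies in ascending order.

55.2 kHz, 60 kHz, 93.6 kHz, 98.4 kHz

Frequencies that alias to 16.8 kHz are k·fs ± 16.8 kHz for integer k ≥ 0.
k=0: 16.8 kHz.
k=1: 21.6 kHz, 55.2 kHz.
k=2: 60 kHz, 93.6 kHz.
k=3: 98.4 kHz, 132 kHz.
k=4: 136.8 kHz, 170.4 kHz.
Within [53 kHz, 113.2 kHz]: 55.2 kHz, 60 kHz, 93.6 kHz, 98.4 kHz.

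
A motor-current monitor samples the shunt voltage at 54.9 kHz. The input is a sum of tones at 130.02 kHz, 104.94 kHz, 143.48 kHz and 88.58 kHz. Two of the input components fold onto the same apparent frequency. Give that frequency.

fs/2 = 27.45 kHz.
130.02 kHz mod fs = 20.22 kHz.
20.22 kHz ≤ fs/2 = 27.45 kHz, appears at 20.22 kHz.
104.94 kHz mod fs = 50.04 kHz.
50.04 kHz > fs/2 = 27.45 kHz, folds to fs − 50.04 kHz = 4.86 kHz.
143.48 kHz mod fs = 33.68 kHz.
33.68 kHz > fs/2 = 27.45 kHz, folds to fs − 33.68 kHz = 21.22 kHz.
88.58 kHz mod fs = 33.68 kHz.
33.68 kHz > fs/2 = 27.45 kHz, folds to fs − 33.68 kHz = 21.22 kHz.
88.58 kHz and 143.48 kHz both map to 21.22 kHz.

21.22 kHz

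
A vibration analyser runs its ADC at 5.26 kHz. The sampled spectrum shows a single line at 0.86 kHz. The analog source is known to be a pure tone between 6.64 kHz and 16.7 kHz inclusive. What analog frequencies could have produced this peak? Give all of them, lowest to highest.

9.66 kHz, 11.38 kHz, 14.92 kHz, 16.64 kHz

Frequencies that alias to 0.86 kHz are k·fs ± 0.86 kHz for integer k ≥ 0.
k=0: 0.86 kHz.
k=1: 4.4 kHz, 6.12 kHz.
k=2: 9.66 kHz, 11.38 kHz.
k=3: 14.92 kHz, 16.64 kHz.
k=4: 20.18 kHz, 21.9 kHz.
Within [6.64 kHz, 16.7 kHz]: 9.66 kHz, 11.38 kHz, 14.92 kHz, 16.64 kHz.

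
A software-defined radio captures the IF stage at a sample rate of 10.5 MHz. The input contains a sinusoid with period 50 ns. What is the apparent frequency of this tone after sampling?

T = 50 ns → f = 1/T = 20 MHz.
20 MHz mod fs = 9.5 MHz.
9.5 MHz > fs/2 = 5.25 MHz, folds to fs − 9.5 MHz = 1 MHz.

1 MHz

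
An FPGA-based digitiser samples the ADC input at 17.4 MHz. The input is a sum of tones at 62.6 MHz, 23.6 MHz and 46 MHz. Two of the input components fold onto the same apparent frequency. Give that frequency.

fs/2 = 8.7 MHz.
62.6 MHz mod fs = 10.4 MHz.
10.4 MHz > fs/2 = 8.7 MHz, folds to fs − 10.4 MHz = 7 MHz.
23.6 MHz mod fs = 6.2 MHz.
6.2 MHz ≤ fs/2 = 8.7 MHz, appears at 6.2 MHz.
46 MHz mod fs = 11.2 MHz.
11.2 MHz > fs/2 = 8.7 MHz, folds to fs − 11.2 MHz = 6.2 MHz.
23.6 MHz and 46 MHz both map to 6.2 MHz.

6.2 MHz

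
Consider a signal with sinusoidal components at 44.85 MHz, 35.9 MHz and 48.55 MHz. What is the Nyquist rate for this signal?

97.1 MHz

Highest-frequency component: 48.55 MHz.
Nyquist rate = 2 × 48.55 MHz = 97.1 MHz.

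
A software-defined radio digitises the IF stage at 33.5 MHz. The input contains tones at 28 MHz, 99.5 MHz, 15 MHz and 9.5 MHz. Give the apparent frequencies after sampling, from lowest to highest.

1 MHz, 5.5 MHz, 9.5 MHz, 15 MHz

fs/2 = 16.75 MHz.
28 MHz > fs/2 = 16.75 MHz, folds to fs − 28 MHz = 5.5 MHz.
99.5 MHz mod fs = 32.5 MHz.
32.5 MHz > fs/2 = 16.75 MHz, folds to fs − 32.5 MHz = 1 MHz.
15 MHz ≤ fs/2 = 16.75 MHz, passes unchanged.
9.5 MHz ≤ fs/2 = 16.75 MHz, passes unchanged.
Distinct values: {1 MHz, 5.5 MHz, 9.5 MHz, 15 MHz}.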